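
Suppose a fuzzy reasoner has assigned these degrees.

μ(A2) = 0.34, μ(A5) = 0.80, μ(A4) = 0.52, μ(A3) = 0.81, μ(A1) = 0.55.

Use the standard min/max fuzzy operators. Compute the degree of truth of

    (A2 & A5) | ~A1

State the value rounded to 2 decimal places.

0.45

A2 & A5 = min(a, b) on (0.34, 0.80) = 0.34
~A1 = 1 − 0.55 = 0.45
(A2 & A5) | ~A1 = max(a, b) on (0.34, 0.45) = 0.45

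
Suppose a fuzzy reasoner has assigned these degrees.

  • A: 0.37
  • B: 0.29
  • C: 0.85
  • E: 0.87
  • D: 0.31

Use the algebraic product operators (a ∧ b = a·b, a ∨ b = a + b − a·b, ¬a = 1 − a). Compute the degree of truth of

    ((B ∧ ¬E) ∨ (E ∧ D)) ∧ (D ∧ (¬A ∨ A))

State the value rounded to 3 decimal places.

0.071

¬E = 1 − 0.8700 = 0.1300
B ∧ ¬E = a·b on (0.2900, 0.1300) = 0.0377
E ∧ D = a·b on (0.8700, 0.3100) = 0.2697
(B ∧ ¬E) ∨ (E ∧ D) = a + b − a·b on (0.0377, 0.2697) = 0.2972
¬A = 1 − 0.3700 = 0.6300
¬A ∨ A = a + b − a·b on (0.6300, 0.3700) = 0.7669
D ∧ (¬A ∨ A) = a·b on (0.3100, 0.7669) = 0.2377
((B ∧ ¬E) ∨ (E ∧ D)) ∧ (D ∧ (¬A ∨ A)) = a·b on (0.2972, 0.2377) = 0.0707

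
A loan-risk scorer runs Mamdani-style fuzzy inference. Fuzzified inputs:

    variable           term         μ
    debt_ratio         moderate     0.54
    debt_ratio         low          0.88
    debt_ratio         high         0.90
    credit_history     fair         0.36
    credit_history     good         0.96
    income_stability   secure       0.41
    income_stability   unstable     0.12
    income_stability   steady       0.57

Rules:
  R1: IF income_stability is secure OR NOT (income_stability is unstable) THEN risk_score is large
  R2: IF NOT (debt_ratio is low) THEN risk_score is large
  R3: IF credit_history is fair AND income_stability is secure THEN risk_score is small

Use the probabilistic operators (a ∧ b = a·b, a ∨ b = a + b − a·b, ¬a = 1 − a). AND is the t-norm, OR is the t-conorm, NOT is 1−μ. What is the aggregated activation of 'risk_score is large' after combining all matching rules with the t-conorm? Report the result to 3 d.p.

0.938

R1: secure=0.41, ¬unstable=1−0.12=0.88; OR[a + b − a·b] → w = 0.9292
R2: ¬low=1−0.88=0.12 → w = 0.1200
R3: fair=0.36, secure=0.41; AND[a·b] → w = 0.1476
Rules with consequent 'large': {R1, R2} → strengths 0.9292, 0.1200
Aggregate via t-conorm [a + b − a·b]: 0.9377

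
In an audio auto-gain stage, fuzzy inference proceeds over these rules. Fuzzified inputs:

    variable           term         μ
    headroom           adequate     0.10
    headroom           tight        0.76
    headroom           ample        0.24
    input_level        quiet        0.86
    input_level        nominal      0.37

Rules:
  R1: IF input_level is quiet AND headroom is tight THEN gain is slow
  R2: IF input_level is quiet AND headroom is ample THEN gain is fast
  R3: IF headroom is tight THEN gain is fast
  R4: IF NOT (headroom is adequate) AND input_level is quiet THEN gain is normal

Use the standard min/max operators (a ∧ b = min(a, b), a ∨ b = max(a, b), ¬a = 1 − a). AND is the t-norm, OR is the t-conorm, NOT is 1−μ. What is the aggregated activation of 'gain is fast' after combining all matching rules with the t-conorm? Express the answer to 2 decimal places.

R1: quiet=0.86, tight=0.76; AND[min(a, b)] → w = 0.76
R2: quiet=0.86, ample=0.24; AND[min(a, b)] → w = 0.24
R3: tight=0.76 → w = 0.76
R4: ¬adequate=1−0.10=0.90, quiet=0.86; AND[min(a, b)] → w = 0.86
Rules with consequent 'fast': {R2, R3} → strengths 0.24, 0.76
Aggregate via t-conorm [max(a, b)]: 0.76

0.76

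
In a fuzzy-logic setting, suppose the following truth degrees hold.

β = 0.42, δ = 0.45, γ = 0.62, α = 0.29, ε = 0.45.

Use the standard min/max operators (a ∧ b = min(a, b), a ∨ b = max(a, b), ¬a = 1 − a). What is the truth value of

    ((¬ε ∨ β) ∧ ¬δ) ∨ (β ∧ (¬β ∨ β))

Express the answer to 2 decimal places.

0.55

¬ε = 1 − 0.45 = 0.55
¬ε ∨ β = max(a, b) on (0.55, 0.42) = 0.55
¬δ = 1 − 0.45 = 0.55
(¬ε ∨ β) ∧ ¬δ = min(a, b) on (0.55, 0.55) = 0.55
¬β = 1 − 0.42 = 0.58
¬β ∨ β = max(a, b) on (0.58, 0.42) = 0.58
β ∧ (¬β ∨ β) = min(a, b) on (0.42, 0.58) = 0.42
((¬ε ∨ β) ∧ ¬δ) ∨ (β ∧ (¬β ∨ β)) = max(a, b) on (0.55, 0.42) = 0.55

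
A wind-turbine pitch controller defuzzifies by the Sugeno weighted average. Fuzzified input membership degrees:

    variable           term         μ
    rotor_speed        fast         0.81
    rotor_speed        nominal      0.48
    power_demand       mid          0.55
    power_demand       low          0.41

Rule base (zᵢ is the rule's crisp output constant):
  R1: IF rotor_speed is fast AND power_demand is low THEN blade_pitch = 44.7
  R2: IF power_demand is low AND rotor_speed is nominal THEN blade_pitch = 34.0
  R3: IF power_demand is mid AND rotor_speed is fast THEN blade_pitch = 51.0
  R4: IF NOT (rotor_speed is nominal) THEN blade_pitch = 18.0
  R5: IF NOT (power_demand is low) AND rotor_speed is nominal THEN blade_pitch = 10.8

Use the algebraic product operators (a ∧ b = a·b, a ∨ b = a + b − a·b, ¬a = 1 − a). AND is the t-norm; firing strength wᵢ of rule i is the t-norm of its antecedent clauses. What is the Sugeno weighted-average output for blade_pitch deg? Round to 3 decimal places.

31.883

R1 (z=44.7): fast=0.81, low=0.41; AND[a·b] → w = 0.3321
R2 (z=34.0): low=0.41, nominal=0.48; AND[a·b] → w = 0.1968
R3 (z=51.0): mid=0.55, fast=0.81; AND[a·b] → w = 0.4455
R4 (z=18.0): ¬nominal=1−0.48=0.52 → w = 0.5200
R5 (z=10.8): ¬low=1−0.41=0.59, nominal=0.48; AND[a·b] → w = 0.2832
Weighted average = (0.3321·44.7 + 0.1968·34.0 + 0.4455·51.0 + 0.5200·18.0 + 0.2832·10.8) / (0.3321 + 0.1968 + 0.4455 + 0.5200 + 0.2832)
  = 56.6751 / 1.7776 = 31.883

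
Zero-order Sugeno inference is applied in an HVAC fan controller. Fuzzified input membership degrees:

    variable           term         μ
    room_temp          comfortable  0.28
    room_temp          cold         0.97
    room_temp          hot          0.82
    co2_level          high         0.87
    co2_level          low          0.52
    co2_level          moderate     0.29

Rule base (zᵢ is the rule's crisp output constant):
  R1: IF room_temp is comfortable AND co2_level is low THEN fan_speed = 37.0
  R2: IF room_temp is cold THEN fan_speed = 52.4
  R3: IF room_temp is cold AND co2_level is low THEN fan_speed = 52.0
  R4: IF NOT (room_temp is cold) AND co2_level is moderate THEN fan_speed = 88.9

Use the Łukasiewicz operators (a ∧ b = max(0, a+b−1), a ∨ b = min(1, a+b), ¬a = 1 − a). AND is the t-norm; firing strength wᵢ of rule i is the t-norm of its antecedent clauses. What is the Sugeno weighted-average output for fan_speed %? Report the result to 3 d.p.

R1 (z=37.0): comfortable=0.28, low=0.52; AND[max(0, a+b−1)] → w = 0.00
R2 (z=52.4): cold=0.97 → w = 0.97
R3 (z=52.0): cold=0.97, low=0.52; AND[max(0, a+b−1)] → w = 0.49
R4 (z=88.9): ¬cold=1−0.97=0.03, moderate=0.29; AND[max(0, a+b−1)] → w = 0.00
Weighted average = (0.00·37.0 + 0.97·52.4 + 0.49·52.0 + 0.00·88.9) / (0.00 + 0.97 + 0.49 + 0.00)
  = 76.3080 / 1.4600 = 52.266

52.266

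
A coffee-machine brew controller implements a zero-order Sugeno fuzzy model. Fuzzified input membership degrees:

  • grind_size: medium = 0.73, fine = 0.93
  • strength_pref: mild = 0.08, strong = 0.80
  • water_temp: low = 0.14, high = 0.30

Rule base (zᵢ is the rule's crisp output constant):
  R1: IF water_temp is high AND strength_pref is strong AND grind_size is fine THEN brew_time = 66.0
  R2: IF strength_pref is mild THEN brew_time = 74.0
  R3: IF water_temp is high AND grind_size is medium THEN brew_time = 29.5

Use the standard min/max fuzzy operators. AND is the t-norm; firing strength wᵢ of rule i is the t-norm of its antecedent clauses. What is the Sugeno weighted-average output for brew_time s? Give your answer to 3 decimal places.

R1 (z=66.0): high=0.30, strong=0.80, fine=0.93; AND[min(a, b)] → w = 0.30
R2 (z=74.0): mild=0.08 → w = 0.08
R3 (z=29.5): high=0.30, medium=0.73; AND[min(a, b)] → w = 0.30
Weighted average = (0.30·66.0 + 0.08·74.0 + 0.30·29.5) / (0.30 + 0.08 + 0.30)
  = 34.5700 / 0.6800 = 50.838

50.838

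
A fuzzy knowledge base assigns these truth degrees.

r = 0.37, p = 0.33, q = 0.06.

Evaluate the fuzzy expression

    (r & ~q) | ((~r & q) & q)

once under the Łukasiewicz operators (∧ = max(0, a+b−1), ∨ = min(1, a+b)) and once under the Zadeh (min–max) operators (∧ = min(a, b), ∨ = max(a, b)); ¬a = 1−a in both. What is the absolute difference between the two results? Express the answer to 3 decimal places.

Under Łukasiewicz:
  ~q = 1 − 0.06 = 0.94
  r & ~q = max(0, a+b−1) on (0.37, 0.94) = 0.31
  ~r = 1 − 0.37 = 0.63
  ~r & q = max(0, a+b−1) on (0.63, 0.06) = 0.00
  (~r & q) & q = max(0, a+b−1) on (0.00, 0.06) = 0.00
  (r & ~q) | ((~r & q) & q) = min(1, a+b) on (0.31, 0.00) = 0.31
  → value = 0.3100
Under Zadeh (min–max):
  ~q = 1 − 0.06 = 0.94
  r & ~q = min(a, b) on (0.37, 0.94) = 0.37
  ~r = 1 − 0.37 = 0.63
  ~r & q = min(a, b) on (0.63, 0.06) = 0.06
  (~r & q) & q = min(a, b) on (0.06, 0.06) = 0.06
  (r & ~q) | ((~r & q) & q) = max(a, b) on (0.37, 0.06) = 0.37
  → value = 0.3700
|0.3100 − 0.3700| = 0.060

0.060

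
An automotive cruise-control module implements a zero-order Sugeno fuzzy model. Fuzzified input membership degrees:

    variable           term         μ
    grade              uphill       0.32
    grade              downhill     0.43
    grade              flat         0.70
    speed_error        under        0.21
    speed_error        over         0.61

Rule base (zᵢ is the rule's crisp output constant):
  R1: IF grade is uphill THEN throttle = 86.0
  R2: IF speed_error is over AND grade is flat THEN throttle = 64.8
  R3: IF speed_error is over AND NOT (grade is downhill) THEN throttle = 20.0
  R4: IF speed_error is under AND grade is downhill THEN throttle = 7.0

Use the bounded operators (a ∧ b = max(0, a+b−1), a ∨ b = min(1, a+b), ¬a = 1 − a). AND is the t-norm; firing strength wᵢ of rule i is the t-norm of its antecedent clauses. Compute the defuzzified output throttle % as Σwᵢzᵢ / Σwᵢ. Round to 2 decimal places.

R1 (z=86.0): uphill=0.32 → w = 0.32
R2 (z=64.8): over=0.61, flat=0.70; AND[max(0, a+b−1)] → w = 0.31
R3 (z=20.0): over=0.61, ¬downhill=1−0.43=0.57; AND[max(0, a+b−1)] → w = 0.18
R4 (z=7.0): under=0.21, downhill=0.43; AND[max(0, a+b−1)] → w = 0.00
Weighted average = (0.32·86.0 + 0.31·64.8 + 0.18·20.0 + 0.00·7.0) / (0.32 + 0.31 + 0.18 + 0.00)
  = 51.2080 / 0.8100 = 63.22

63.22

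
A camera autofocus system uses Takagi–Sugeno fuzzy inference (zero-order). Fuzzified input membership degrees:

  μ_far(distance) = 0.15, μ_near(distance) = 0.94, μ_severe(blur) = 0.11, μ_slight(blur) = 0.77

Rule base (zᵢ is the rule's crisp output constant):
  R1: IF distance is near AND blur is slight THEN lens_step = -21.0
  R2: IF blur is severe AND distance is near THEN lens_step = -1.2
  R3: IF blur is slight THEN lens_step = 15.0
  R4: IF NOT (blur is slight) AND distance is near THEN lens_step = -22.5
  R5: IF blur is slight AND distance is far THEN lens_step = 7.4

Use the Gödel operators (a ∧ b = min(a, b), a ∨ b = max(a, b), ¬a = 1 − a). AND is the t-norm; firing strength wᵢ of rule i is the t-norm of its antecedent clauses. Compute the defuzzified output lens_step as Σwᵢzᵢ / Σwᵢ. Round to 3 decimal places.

R1 (z=-21.0): near=0.94, slight=0.77; AND[min(a, b)] → w = 0.77
R2 (z=-1.2): severe=0.11, near=0.94; AND[min(a, b)] → w = 0.11
R3 (z=15.0): slight=0.77 → w = 0.77
R4 (z=-22.5): ¬slight=1−0.77=0.23, near=0.94; AND[min(a, b)] → w = 0.23
R5 (z=7.4): slight=0.77, far=0.15; AND[min(a, b)] → w = 0.15
Weighted average = (0.77·-21.0 + 0.11·-1.2 + 0.77·15.0 + 0.23·-22.5 + 0.15·7.4) / (0.77 + 0.11 + 0.77 + 0.23 + 0.15)
  = -8.8170 / 2.0300 = -4.343

-4.343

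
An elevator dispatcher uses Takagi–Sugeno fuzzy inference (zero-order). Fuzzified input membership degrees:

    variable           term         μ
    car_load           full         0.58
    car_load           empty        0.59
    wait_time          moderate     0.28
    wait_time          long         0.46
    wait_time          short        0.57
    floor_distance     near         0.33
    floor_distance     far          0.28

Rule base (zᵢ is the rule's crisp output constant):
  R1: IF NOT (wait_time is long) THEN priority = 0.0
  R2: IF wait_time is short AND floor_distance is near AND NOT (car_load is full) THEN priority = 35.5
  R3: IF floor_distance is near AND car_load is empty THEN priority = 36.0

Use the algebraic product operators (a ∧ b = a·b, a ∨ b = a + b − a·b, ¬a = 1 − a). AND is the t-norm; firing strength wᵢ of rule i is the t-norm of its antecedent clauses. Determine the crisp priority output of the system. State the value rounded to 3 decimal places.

R1 (z=0.0): ¬long=1−0.46=0.54 → w = 0.5400
R2 (z=35.5): short=0.57, near=0.33, ¬full=1−0.58=0.42; AND[a·b] → w = 0.0790
R3 (z=36.0): near=0.33, empty=0.59; AND[a·b] → w = 0.1947
Weighted average = (0.5400·0.0 + 0.0790·35.5 + 0.1947·36.0) / (0.5400 + 0.0790 + 0.1947)
  = 9.8138 / 0.8137 = 12.061

12.061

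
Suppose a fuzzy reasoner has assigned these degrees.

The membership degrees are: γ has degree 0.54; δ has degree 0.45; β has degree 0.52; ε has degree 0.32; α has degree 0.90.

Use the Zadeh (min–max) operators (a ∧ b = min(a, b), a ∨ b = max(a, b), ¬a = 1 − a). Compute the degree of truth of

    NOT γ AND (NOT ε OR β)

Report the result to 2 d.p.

NOT γ = 1 − 0.54 = 0.46
NOT ε = 1 − 0.32 = 0.68
NOT ε OR β = max(a, b) on (0.68, 0.52) = 0.68
NOT γ AND (NOT ε OR β) = min(a, b) on (0.46, 0.68) = 0.46

0.46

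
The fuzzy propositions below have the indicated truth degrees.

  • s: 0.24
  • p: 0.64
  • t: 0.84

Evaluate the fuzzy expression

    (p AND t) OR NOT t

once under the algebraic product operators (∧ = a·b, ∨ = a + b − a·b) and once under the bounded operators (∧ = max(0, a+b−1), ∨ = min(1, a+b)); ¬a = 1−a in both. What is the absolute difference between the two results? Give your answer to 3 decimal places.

Under algebraic product:
  p AND t = a·b on (0.6400, 0.8400) = 0.5376
  NOT t = 1 − 0.8400 = 0.1600
  (p AND t) OR NOT t = a + b − a·b on (0.5376, 0.1600) = 0.6116
  → value = 0.6116
Under bounded:
  p AND t = max(0, a+b−1) on (0.64, 0.84) = 0.48
  NOT t = 1 − 0.84 = 0.16
  (p AND t) OR NOT t = min(1, a+b) on (0.48, 0.16) = 0.64
  → value = 0.6400
|0.6116 − 0.6400| = 0.028

0.028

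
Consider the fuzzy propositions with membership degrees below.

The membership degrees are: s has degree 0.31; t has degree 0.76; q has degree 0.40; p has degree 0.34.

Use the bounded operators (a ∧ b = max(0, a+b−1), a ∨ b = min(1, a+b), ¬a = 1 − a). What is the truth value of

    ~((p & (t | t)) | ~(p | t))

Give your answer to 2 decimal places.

t | t = min(1, a+b) on (0.76, 0.76) = 1.00
p & (t | t) = max(0, a+b−1) on (0.34, 1.00) = 0.34
p | t = min(1, a+b) on (0.34, 0.76) = 1.00
~(p | t) = 1 − 1.00 = 0.00
(p & (t | t)) | ~(p | t) = min(1, a+b) on (0.34, 0.00) = 0.34
~((p & (t | t)) | ~(p | t)) = 1 − 0.34 = 0.66

0.66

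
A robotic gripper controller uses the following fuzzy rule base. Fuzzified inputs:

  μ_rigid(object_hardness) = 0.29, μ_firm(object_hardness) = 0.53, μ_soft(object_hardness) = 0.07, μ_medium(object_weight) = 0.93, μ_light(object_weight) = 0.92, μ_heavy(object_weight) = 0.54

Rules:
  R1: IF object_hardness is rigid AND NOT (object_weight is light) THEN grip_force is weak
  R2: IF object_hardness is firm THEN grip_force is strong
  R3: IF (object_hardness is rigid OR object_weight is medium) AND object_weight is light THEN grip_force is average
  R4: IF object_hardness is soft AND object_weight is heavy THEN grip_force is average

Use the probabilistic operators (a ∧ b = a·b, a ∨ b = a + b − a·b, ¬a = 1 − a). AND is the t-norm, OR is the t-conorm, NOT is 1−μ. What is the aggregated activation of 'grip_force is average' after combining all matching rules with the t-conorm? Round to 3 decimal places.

0.879

R1: rigid=0.29, ¬light=1−0.92=0.08; AND[a·b] → w = 0.0232
R2: firm=0.53 → w = 0.5300
R3: (rigid=0.29 OR medium=0.93) = 0.9503; AND[a·b] with light=0.92 → w = 0.8743
R4: soft=0.07, heavy=0.54; AND[a·b] → w = 0.0378
Rules with consequent 'average': {R3, R4} → strengths 0.8743, 0.0378
Aggregate via t-conorm [a + b − a·b]: 0.8790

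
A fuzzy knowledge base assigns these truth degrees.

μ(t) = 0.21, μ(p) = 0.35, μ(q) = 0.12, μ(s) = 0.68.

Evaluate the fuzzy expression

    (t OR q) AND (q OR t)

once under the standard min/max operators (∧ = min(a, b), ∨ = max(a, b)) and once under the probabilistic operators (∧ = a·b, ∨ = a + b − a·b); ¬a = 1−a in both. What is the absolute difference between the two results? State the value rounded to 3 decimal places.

0.117

Under standard min/max:
  t OR q = max(a, b) on (0.21, 0.12) = 0.21
  q OR t = max(a, b) on (0.12, 0.21) = 0.21
  (t OR q) AND (q OR t) = min(a, b) on (0.21, 0.21) = 0.21
  → value = 0.2100
Under probabilistic:
  t OR q = a + b − a·b on (0.2100, 0.1200) = 0.3048
  q OR t = a + b − a·b on (0.1200, 0.2100) = 0.3048
  (t OR q) AND (q OR t) = a·b on (0.3048, 0.3048) = 0.0929
  → value = 0.0929
|0.2100 − 0.0929| = 0.117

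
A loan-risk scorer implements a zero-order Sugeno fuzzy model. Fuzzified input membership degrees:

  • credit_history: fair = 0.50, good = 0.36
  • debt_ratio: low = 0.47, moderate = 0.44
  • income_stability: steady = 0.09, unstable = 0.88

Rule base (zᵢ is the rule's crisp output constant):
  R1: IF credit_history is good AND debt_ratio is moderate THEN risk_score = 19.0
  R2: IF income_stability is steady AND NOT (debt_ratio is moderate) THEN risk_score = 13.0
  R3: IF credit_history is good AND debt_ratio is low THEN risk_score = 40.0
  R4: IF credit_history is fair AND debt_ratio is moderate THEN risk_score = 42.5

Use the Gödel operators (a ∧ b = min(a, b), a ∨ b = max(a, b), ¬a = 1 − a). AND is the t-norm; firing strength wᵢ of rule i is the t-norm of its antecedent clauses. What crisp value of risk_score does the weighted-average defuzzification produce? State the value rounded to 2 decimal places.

R1 (z=19.0): good=0.36, moderate=0.44; AND[min(a, b)] → w = 0.36
R2 (z=13.0): steady=0.09, ¬moderate=1−0.44=0.56; AND[min(a, b)] → w = 0.09
R3 (z=40.0): good=0.36, low=0.47; AND[min(a, b)] → w = 0.36
R4 (z=42.5): fair=0.50, moderate=0.44; AND[min(a, b)] → w = 0.44
Weighted average = (0.36·19.0 + 0.09·13.0 + 0.36·40.0 + 0.44·42.5) / (0.36 + 0.09 + 0.36 + 0.44)
  = 41.1100 / 1.2500 = 32.89

32.89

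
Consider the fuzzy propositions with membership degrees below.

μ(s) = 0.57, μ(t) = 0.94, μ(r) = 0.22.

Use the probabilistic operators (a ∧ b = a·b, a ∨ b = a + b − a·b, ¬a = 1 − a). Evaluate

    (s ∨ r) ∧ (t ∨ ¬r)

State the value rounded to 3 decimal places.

s ∨ r = a + b − a·b on (0.5700, 0.2200) = 0.6646
¬r = 1 − 0.2200 = 0.7800
t ∨ ¬r = a + b − a·b on (0.9400, 0.7800) = 0.9868
(s ∨ r) ∧ (t ∨ ¬r) = a·b on (0.6646, 0.9868) = 0.6558

0.656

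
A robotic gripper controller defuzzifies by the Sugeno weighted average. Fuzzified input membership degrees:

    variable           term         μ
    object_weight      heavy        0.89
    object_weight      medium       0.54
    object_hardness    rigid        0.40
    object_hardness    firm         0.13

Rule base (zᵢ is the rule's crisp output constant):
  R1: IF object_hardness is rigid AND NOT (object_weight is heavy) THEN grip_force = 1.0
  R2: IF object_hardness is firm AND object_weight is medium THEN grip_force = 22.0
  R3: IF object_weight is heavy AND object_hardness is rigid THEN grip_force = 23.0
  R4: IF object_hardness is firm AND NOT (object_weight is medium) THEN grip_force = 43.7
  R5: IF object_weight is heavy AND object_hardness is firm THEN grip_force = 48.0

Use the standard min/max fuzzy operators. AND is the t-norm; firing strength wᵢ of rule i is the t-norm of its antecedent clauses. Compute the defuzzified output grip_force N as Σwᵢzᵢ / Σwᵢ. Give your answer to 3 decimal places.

26.768

R1 (z=1.0): rigid=0.40, ¬heavy=1−0.89=0.11; AND[min(a, b)] → w = 0.11
R2 (z=22.0): firm=0.13, medium=0.54; AND[min(a, b)] → w = 0.13
R3 (z=23.0): heavy=0.89, rigid=0.40; AND[min(a, b)] → w = 0.40
R4 (z=43.7): firm=0.13, ¬medium=1−0.54=0.46; AND[min(a, b)] → w = 0.13
R5 (z=48.0): heavy=0.89, firm=0.13; AND[min(a, b)] → w = 0.13
Weighted average = (0.11·1.0 + 0.13·22.0 + 0.40·23.0 + 0.13·43.7 + 0.13·48.0) / (0.11 + 0.13 + 0.40 + 0.13 + 0.13)
  = 24.0910 / 0.9000 = 26.768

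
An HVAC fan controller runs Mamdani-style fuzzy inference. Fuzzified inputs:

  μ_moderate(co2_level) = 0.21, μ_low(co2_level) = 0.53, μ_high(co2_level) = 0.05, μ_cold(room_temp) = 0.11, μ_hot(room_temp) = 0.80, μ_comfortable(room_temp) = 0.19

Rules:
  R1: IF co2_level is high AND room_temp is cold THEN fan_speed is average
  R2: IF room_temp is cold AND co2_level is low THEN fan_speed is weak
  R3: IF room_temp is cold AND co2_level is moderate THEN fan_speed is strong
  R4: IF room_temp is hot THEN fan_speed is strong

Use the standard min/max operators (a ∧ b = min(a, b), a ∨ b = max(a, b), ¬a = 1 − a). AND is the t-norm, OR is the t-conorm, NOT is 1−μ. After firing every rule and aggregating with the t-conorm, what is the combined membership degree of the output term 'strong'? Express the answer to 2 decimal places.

0.80

R1: high=0.05, cold=0.11; AND[min(a, b)] → w = 0.05
R2: cold=0.11, low=0.53; AND[min(a, b)] → w = 0.11
R3: cold=0.11, moderate=0.21; AND[min(a, b)] → w = 0.11
R4: hot=0.80 → w = 0.80
Rules with consequent 'strong': {R3, R4} → strengths 0.11, 0.80
Aggregate via t-conorm [max(a, b)]: 0.80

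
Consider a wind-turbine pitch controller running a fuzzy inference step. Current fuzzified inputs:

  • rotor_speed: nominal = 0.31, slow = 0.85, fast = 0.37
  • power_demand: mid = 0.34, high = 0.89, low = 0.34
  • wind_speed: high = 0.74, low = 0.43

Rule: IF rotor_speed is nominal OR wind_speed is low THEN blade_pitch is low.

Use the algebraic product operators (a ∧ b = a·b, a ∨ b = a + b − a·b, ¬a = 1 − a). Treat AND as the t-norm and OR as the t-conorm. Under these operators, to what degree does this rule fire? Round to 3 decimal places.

firing strength: nominal=0.31, low=0.43; OR[a + b − a·b] → w = 0.6067

0.607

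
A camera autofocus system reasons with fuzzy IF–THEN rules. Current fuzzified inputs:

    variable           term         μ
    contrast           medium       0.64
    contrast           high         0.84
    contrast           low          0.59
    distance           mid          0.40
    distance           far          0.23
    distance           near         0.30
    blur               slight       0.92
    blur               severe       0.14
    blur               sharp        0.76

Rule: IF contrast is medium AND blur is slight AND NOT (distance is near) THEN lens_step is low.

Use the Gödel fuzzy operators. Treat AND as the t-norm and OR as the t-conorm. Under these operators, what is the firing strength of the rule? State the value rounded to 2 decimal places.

0.64

firing strength: medium=0.64, slight=0.92, ¬near=1−0.30=0.70; AND[min(a, b)] → w = 0.64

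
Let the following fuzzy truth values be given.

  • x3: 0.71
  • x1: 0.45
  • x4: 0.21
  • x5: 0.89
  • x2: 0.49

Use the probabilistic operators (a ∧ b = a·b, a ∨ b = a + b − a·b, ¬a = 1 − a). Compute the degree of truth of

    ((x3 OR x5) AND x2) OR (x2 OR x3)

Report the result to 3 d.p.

0.922

x3 OR x5 = a + b − a·b on (0.7100, 0.8900) = 0.9681
(x3 OR x5) AND x2 = a·b on (0.9681, 0.4900) = 0.4744
x2 OR x3 = a + b − a·b on (0.4900, 0.7100) = 0.8521
((x3 OR x5) AND x2) OR (x2 OR x3) = a + b − a·b on (0.4744, 0.8521) = 0.9223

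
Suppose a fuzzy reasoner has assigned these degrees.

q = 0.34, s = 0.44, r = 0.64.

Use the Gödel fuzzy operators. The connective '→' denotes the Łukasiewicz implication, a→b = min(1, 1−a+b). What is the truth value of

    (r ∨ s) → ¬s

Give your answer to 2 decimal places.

r ∨ s = max(a, b) on (0.64, 0.44) = 0.64
¬s = 1 − 0.44 = 0.56
(r ∨ s) → ¬s  [Łukasiewicz: min(1, 1−a+b)] with a=0.64, b=0.56 → 0.92

0.92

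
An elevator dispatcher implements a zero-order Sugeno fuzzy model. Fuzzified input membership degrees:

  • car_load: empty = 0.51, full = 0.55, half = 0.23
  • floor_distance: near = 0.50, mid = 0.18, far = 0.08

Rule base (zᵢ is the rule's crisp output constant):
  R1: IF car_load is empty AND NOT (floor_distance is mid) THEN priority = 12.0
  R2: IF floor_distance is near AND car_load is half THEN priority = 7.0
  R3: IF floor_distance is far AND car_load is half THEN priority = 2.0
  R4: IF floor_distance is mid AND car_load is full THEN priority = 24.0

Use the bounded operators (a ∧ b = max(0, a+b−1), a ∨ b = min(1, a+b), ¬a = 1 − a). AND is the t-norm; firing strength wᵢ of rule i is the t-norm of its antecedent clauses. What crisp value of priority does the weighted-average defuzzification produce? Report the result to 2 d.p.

12.00

R1 (z=12.0): empty=0.51, ¬mid=1−0.18=0.82; AND[max(0, a+b−1)] → w = 0.33
R2 (z=7.0): near=0.50, half=0.23; AND[max(0, a+b−1)] → w = 0.00
R3 (z=2.0): far=0.08, half=0.23; AND[max(0, a+b−1)] → w = 0.00
R4 (z=24.0): mid=0.18, full=0.55; AND[max(0, a+b−1)] → w = 0.00
Weighted average = (0.33·12.0 + 0.00·7.0 + 0.00·2.0 + 0.00·24.0) / (0.33 + 0.00 + 0.00 + 0.00)
  = 3.9600 / 0.3300 = 12.00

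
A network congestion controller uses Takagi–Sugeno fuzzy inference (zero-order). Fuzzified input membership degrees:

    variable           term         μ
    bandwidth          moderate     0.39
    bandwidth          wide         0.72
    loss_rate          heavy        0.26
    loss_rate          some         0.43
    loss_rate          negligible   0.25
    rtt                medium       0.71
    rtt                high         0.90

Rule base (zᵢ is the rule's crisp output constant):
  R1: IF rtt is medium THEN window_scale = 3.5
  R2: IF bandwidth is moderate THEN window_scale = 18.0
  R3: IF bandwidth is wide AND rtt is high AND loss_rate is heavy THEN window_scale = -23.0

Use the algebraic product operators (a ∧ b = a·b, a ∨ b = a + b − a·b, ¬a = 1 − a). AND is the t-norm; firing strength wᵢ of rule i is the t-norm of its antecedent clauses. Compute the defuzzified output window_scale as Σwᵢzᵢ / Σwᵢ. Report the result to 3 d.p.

4.438

R1 (z=3.5): medium=0.71 → w = 0.7100
R2 (z=18.0): moderate=0.39 → w = 0.3900
R3 (z=-23.0): wide=0.72, high=0.90, heavy=0.26; AND[a·b] → w = 0.1685
Weighted average = (0.7100·3.5 + 0.3900·18.0 + 0.1685·-23.0) / (0.7100 + 0.3900 + 0.1685)
  = 5.6300 / 1.2685 = 4.438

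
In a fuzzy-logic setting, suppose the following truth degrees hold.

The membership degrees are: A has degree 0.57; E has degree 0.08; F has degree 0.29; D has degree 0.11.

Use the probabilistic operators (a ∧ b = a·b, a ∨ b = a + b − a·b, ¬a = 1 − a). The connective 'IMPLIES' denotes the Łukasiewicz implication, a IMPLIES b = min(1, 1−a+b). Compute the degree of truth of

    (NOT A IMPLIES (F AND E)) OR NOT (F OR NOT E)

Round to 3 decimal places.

NOT A = 1 − 0.5700 = 0.4300
F AND E = a·b on (0.2900, 0.0800) = 0.0232
NOT A IMPLIES (F AND E)  [Łukasiewicz: min(1, 1−a+b)] with a=0.4300, b=0.0232 → 0.5932
NOT E = 1 − 0.0800 = 0.9200
F OR NOT E = a + b − a·b on (0.2900, 0.9200) = 0.9432
NOT (F OR NOT E) = 1 − 0.9432 = 0.0568
(NOT A IMPLIES (F AND E)) OR NOT (F OR NOT E) = a + b − a·b on (0.5932, 0.0568) = 0.6163

0.616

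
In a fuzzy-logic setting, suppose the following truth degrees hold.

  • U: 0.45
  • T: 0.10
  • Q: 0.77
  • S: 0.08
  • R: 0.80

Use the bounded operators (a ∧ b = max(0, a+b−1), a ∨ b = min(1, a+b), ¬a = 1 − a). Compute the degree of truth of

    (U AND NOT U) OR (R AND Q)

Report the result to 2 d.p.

0.57

NOT U = 1 − 0.45 = 0.55
U AND NOT U = max(0, a+b−1) on (0.45, 0.55) = 0.00
R AND Q = max(0, a+b−1) on (0.80, 0.77) = 0.57
(U AND NOT U) OR (R AND Q) = min(1, a+b) on (0.00, 0.57) = 0.57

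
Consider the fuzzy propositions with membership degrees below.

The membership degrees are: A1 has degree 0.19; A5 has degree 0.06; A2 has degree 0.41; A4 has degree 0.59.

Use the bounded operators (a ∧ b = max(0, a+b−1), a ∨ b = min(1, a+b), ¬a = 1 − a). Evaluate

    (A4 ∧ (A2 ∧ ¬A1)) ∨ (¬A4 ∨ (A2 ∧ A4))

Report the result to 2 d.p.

0.41

¬A1 = 1 − 0.19 = 0.81
A2 ∧ ¬A1 = max(0, a+b−1) on (0.41, 0.81) = 0.22
A4 ∧ (A2 ∧ ¬A1) = max(0, a+b−1) on (0.59, 0.22) = 0.00
¬A4 = 1 − 0.59 = 0.41
A2 ∧ A4 = max(0, a+b−1) on (0.41, 0.59) = 0.00
¬A4 ∨ (A2 ∧ A4) = min(1, a+b) on (0.41, 0.00) = 0.41
(A4 ∧ (A2 ∧ ¬A1)) ∨ (¬A4 ∨ (A2 ∧ A4)) = min(1, a+b) on (0.00, 0.41) = 0.41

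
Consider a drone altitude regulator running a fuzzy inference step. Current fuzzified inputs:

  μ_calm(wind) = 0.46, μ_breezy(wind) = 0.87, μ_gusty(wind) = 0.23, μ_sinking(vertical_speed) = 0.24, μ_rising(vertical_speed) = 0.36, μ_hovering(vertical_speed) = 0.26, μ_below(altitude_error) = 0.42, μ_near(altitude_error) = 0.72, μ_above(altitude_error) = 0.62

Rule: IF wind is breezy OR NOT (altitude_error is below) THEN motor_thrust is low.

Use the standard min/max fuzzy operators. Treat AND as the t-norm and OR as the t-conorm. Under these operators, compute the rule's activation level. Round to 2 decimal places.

firing strength: breezy=0.87, ¬below=1−0.42=0.58; OR[max(a, b)] → w = 0.87

0.87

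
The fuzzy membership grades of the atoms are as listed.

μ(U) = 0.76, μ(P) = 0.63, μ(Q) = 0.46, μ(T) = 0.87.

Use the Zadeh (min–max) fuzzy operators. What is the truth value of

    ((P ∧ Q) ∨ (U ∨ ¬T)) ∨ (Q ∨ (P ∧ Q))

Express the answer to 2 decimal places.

0.76

P ∧ Q = min(a, b) on (0.63, 0.46) = 0.46
¬T = 1 − 0.87 = 0.13
U ∨ ¬T = max(a, b) on (0.76, 0.13) = 0.76
(P ∧ Q) ∨ (U ∨ ¬T) = max(a, b) on (0.46, 0.76) = 0.76
P ∧ Q = min(a, b) on (0.63, 0.46) = 0.46
Q ∨ (P ∧ Q) = max(a, b) on (0.46, 0.46) = 0.46
((P ∧ Q) ∨ (U ∨ ¬T)) ∨ (Q ∨ (P ∧ Q)) = max(a, b) on (0.76, 0.46) = 0.76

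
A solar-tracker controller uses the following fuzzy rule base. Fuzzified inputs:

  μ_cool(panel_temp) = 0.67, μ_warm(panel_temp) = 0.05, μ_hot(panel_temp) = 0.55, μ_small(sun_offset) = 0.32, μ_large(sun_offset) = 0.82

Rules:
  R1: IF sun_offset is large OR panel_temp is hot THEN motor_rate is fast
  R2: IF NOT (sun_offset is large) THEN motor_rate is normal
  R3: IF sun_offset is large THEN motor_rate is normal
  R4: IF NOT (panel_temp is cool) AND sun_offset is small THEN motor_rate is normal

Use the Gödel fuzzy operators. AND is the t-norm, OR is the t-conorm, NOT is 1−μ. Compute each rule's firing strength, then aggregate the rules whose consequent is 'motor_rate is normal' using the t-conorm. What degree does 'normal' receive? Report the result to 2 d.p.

R1: large=0.82, hot=0.55; OR[max(a, b)] → w = 0.82
R2: ¬large=1−0.82=0.18 → w = 0.18
R3: large=0.82 → w = 0.82
R4: ¬cool=1−0.67=0.33, small=0.32; AND[min(a, b)] → w = 0.32
Rules with consequent 'normal': {R2, R3, R4} → strengths 0.18, 0.82, 0.32
Aggregate via t-conorm [max(a, b)]: 0.82

0.82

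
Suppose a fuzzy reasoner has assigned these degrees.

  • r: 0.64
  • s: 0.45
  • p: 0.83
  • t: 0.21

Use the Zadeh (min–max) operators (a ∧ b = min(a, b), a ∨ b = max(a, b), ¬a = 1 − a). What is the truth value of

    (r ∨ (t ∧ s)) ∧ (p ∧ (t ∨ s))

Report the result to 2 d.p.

0.45

t ∧ s = min(a, b) on (0.21, 0.45) = 0.21
r ∨ (t ∧ s) = max(a, b) on (0.64, 0.21) = 0.64
t ∨ s = max(a, b) on (0.21, 0.45) = 0.45
p ∧ (t ∨ s) = min(a, b) on (0.83, 0.45) = 0.45
(r ∨ (t ∧ s)) ∧ (p ∧ (t ∨ s)) = min(a, b) on (0.64, 0.45) = 0.45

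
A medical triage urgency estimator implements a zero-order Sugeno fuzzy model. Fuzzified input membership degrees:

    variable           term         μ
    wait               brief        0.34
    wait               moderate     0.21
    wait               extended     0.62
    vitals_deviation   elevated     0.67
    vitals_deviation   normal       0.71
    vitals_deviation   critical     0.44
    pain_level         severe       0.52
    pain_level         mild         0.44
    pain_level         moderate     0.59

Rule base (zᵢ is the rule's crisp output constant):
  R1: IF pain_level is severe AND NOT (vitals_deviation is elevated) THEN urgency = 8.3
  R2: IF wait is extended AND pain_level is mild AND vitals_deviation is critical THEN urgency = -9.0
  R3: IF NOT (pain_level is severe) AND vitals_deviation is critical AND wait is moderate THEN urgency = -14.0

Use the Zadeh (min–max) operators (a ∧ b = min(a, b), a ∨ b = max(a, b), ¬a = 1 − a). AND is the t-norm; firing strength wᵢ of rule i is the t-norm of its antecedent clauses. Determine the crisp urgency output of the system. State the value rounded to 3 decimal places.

R1 (z=8.3): severe=0.52, ¬elevated=1−0.67=0.33; AND[min(a, b)] → w = 0.33
R2 (z=-9.0): extended=0.62, mild=0.44, critical=0.44; AND[min(a, b)] → w = 0.44
R3 (z=-14.0): ¬severe=1−0.52=0.48, critical=0.44, moderate=0.21; AND[min(a, b)] → w = 0.21
Weighted average = (0.33·8.3 + 0.44·-9.0 + 0.21·-14.0) / (0.33 + 0.44 + 0.21)
  = -4.1610 / 0.9800 = -4.246

-4.246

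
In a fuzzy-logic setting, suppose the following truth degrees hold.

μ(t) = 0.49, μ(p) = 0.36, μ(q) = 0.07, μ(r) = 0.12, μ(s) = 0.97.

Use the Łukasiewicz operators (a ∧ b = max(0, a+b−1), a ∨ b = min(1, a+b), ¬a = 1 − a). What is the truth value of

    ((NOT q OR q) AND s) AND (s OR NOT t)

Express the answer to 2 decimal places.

NOT q = 1 − 0.07 = 0.93
NOT q OR q = min(1, a+b) on (0.93, 0.07) = 1.00
(NOT q OR q) AND s = max(0, a+b−1) on (1.00, 0.97) = 0.97
NOT t = 1 − 0.49 = 0.51
s OR NOT t = min(1, a+b) on (0.97, 0.51) = 1.00
((NOT q OR q) AND s) AND (s OR NOT t) = max(0, a+b−1) on (0.97, 1.00) = 0.97

0.97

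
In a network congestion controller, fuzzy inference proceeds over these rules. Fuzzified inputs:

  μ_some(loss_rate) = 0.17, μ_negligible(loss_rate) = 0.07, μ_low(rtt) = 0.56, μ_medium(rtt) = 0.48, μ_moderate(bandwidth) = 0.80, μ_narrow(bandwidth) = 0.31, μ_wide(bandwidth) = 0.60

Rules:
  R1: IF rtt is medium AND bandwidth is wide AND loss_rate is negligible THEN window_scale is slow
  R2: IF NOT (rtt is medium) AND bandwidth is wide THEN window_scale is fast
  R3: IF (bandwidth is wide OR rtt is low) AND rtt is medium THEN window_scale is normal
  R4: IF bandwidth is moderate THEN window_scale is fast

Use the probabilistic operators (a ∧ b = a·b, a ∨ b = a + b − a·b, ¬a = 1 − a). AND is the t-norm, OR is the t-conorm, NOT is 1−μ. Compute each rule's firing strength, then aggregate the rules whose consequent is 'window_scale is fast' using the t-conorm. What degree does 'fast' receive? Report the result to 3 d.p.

R1: medium=0.48, wide=0.60, negligible=0.07; AND[a·b] → w = 0.0202
R2: ¬medium=1−0.48=0.52, wide=0.60; AND[a·b] → w = 0.3120
R3: (wide=0.60 OR low=0.56) = 0.8240; AND[a·b] with medium=0.48 → w = 0.3955
R4: moderate=0.80 → w = 0.8000
Rules with consequent 'fast': {R2, R4} → strengths 0.3120, 0.8000
Aggregate via t-conorm [a + b − a·b]: 0.8624

0.862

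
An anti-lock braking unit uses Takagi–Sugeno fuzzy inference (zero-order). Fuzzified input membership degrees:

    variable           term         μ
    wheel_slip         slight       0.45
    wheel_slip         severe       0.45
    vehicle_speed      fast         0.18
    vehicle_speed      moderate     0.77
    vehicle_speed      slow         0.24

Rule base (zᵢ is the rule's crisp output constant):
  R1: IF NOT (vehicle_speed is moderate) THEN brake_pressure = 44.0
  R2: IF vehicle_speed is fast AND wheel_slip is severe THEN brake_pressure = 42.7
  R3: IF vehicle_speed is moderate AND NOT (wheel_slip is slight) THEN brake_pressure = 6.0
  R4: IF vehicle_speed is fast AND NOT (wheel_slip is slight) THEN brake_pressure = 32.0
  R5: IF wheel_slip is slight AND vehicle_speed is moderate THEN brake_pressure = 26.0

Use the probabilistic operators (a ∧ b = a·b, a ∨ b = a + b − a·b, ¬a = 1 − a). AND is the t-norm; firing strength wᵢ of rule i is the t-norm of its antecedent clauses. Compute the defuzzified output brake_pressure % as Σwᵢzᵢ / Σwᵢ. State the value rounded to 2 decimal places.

R1 (z=44.0): ¬moderate=1−0.77=0.23 → w = 0.2300
R2 (z=42.7): fast=0.18, severe=0.45; AND[a·b] → w = 0.0810
R3 (z=6.0): moderate=0.77, ¬slight=1−0.45=0.55; AND[a·b] → w = 0.4235
R4 (z=32.0): fast=0.18, ¬slight=1−0.45=0.55; AND[a·b] → w = 0.0990
R5 (z=26.0): slight=0.45, moderate=0.77; AND[a·b] → w = 0.3465
Weighted average = (0.2300·44.0 + 0.0810·42.7 + 0.4235·6.0 + 0.0990·32.0 + 0.3465·26.0) / (0.2300 + 0.0810 + 0.4235 + 0.0990 + 0.3465)
  = 28.2967 / 1.1800 = 23.98

23.98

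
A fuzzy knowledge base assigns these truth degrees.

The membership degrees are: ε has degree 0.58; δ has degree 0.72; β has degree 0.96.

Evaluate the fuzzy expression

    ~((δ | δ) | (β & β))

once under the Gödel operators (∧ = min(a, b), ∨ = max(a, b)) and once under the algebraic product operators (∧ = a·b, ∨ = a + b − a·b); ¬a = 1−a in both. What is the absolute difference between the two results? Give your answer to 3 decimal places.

Under Gödel:
  δ | δ = max(a, b) on (0.72, 0.72) = 0.72
  β & β = min(a, b) on (0.96, 0.96) = 0.96
  (δ | δ) | (β & β) = max(a, b) on (0.72, 0.96) = 0.96
  ~((δ | δ) | (β & β)) = 1 − 0.96 = 0.04
  → value = 0.0400
Under algebraic product:
  δ | δ = a + b − a·b on (0.7200, 0.7200) = 0.9216
  β & β = a·b on (0.9600, 0.9600) = 0.9216
  (δ | δ) | (β & β) = a + b − a·b on (0.9216, 0.9216) = 0.9939
  ~((δ | δ) | (β & β)) = 1 − 0.9939 = 0.0061
  → value = 0.0061
|0.0400 − 0.0061| = 0.034

0.034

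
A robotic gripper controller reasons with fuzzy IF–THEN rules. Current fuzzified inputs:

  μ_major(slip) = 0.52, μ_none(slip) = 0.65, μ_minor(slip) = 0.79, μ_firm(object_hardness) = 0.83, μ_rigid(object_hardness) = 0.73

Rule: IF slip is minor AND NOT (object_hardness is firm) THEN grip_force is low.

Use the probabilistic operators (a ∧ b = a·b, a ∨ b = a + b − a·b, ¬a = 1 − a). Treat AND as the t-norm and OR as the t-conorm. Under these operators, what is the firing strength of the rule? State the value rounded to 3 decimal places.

firing strength: minor=0.79, ¬firm=1−0.83=0.17; AND[a·b] → w = 0.1343

0.134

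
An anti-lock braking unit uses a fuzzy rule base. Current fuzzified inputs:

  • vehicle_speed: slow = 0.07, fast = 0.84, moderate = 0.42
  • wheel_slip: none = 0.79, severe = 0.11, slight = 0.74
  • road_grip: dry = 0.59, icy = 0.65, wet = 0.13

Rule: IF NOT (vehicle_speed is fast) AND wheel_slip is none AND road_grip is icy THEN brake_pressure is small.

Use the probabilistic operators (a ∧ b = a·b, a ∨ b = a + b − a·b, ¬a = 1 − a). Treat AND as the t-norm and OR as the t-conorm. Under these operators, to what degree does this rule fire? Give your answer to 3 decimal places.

firing strength: ¬fast=1−0.84=0.16, none=0.79, icy=0.65; AND[a·b] → w = 0.0822

0.082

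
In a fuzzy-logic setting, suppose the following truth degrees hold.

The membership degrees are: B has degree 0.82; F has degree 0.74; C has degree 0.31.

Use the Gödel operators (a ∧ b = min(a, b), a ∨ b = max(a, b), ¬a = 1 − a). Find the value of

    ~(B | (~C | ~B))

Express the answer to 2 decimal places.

0.18

~C = 1 − 0.31 = 0.69
~B = 1 − 0.82 = 0.18
~C | ~B = max(a, b) on (0.69, 0.18) = 0.69
B | (~C | ~B) = max(a, b) on (0.82, 0.69) = 0.82
~(B | (~C | ~B)) = 1 − 0.82 = 0.18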